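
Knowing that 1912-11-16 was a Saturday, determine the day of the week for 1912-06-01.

Saturday

Count forward from the earlier date (June 1, 1912) to the later (November 16, 1912):
June 1912: 30 − 1 = 29 days remain.
Then July (31), August (31), September (30), October (31): 31 + 31 + 30 + 31 = 123 days.
November 1–16, 1912: 16 days.
Total: 29 + 123 + 16 = 168 days.
168 is a multiple of 7, so 1912-06-01 falls on the same weekday: Saturday.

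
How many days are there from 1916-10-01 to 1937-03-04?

7459

From October 1, 1916 to October 1, 1936: 20 years, of which 5 contain a Feb 29 — 15×365 + 5×366 = 7305 days.
October 1936: 31 − 1 = 30 days remain.
Then November (30), December (31), January (31), February 1937 (28): 30 + 31 + 31 + 28 = 120 days.
March 1–4, 1937: 4 days.
Residual: 154 days.
Total: 7459 days.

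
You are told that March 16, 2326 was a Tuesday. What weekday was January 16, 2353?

From March 16, 2326 to March 16, 2352: 26 years, of which 7 contain a Feb 29 — 19×365 + 7×366 = 9497 days.
March 2352: 31 − 16 = 15 days remain.
Then 9 full months totalling 275 days.
January 1–16, 2353: 16 days.
Residual: 306 days.
Total: 9803 days.
9803 mod 7 = 3, so 3 days after Tuesday is Friday.

Friday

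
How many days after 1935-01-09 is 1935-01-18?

Within January 1935: 18 − 9 = 9 days.

9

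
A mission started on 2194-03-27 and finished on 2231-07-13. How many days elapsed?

From March 27, 2194 to March 27, 2231: 37 years, of which 8 contain a Feb 29 — 29×365 + 8×366 = 13513 days.
(2200 is not a leap year (divisible by 100 but not 400).)
March 2231: 31 − 27 = 4 days remain.
Then April (30), May (31), June (30): 30 + 31 + 30 = 91 days.
July 1–13, 2231: 13 days.
Residual: 108 days.
Total: 13621 days.

13621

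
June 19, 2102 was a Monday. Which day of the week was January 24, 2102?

Count forward from the earlier date (January 24, 2102) to the later (June 19, 2102):
January 2102: 31 − 24 = 7 days remain.
Then February 2102 (28), March (31), April (30), May (31): 28 + 31 + 30 + 31 = 120 days.
June 1–19, 2102: 19 days.
Total: 7 + 120 + 19 = 146 days.
146 mod 7 = 6, so 6 days before Monday is Tuesday.

Tuesday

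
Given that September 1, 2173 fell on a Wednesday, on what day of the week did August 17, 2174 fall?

Day-of-year of September 1, 2173: 244.
Day-of-year of August 17, 2174: 229.
2173 has 365 days, so 365 − 244 = 121 days remain in 2173.
Total: 121 + 229 = 350 days.
350 is a multiple of 7, so August 17, 2174 falls on the same weekday: Wednesday.

Wednesday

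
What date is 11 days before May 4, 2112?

April 23, 2112

Count 11 days before May 4, 2112:
April 2112: 30 − 23 = 7 days remain.
May 1–4, 2112: 4 days.
Total: 7 + 4 = 11 days.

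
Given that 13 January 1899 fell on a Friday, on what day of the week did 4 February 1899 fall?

January 1899: 31 − 13 = 18 days remain.
February 1–4, 1899: 4 days (1899 is not a leap year).
Total: 18 + 4 = 22 days.
22 mod 7 = 1, so 1 day after Friday is Saturday.

Saturday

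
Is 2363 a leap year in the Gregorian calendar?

No

2363 is not a leap year.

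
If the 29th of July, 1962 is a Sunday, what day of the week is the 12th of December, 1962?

July 1962: 31 − 29 = 2 days remain.
Then August (31), September (30), October (31), November (30): 31 + 30 + 31 + 30 = 122 days.
December 1–12, 1962: 12 days.
Total: 2 + 122 + 12 = 136 days.
136 mod 7 = 3, so 3 days after Sunday is Wednesday.

Wednesday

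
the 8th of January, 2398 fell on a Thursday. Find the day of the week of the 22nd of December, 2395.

Friday

Count forward from the earlier date (December 22, 2395) to the later (January 8, 2398):
Day-of-year of December 22, 2395: 356.
Day-of-year of January 8, 2398: 8.
2395 has 365 days, so 365 − 356 = 9 days remain in 2395.
Full years: 2396: 366; 2397: 365. Sum = 731.
Total: 9 + 731 + 8 = 748 days.
748 mod 7 = 6, so 6 days before Thursday is Friday.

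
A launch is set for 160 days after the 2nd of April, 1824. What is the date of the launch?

the 9th of September, 1824

Count 160 days after April 2, 1824:
April 1824: 30 − 2 = 28 days remain.
Then May (31), June (30), July (31), August (31): 31 + 30 + 31 + 31 = 123 days.
September 1–9, 1824: 9 days.
Total: 28 + 123 + 9 = 160 days.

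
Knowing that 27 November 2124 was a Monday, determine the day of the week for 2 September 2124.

Saturday

Count forward from the earlier date (September 2, 2124) to the later (November 27, 2124):
September 2124: 30 − 2 = 28 days remain.
Then October (31): 31 days.
November 1–27, 2124: 27 days.
Total: 28 + 31 + 27 = 86 days.
86 mod 7 = 2, so 2 days before Monday is Saturday.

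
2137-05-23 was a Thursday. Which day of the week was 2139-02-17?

May 2137: 31 − 23 = 8 days remain.
Then 20 full months totalling 610 days.
February 1–17, 2139: 17 days (2139 is not a leap year).
Total: 8 + 610 + 17 = 635 days.
635 mod 7 = 5, so 5 days after Thursday is Tuesday.

Tuesday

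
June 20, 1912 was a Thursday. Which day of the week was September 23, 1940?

Monday

From June 20, 1912 to June 20, 1940: 28 years, of which 7 contain a Feb 29 — 21×365 + 7×366 = 10227 days.
June 1940: 30 − 20 = 10 days remain.
Then July (31), August (31): 31 + 31 = 62 days.
September 1–23, 1940: 23 days.
Residual: 95 days.
Total: 10322 days.
10322 mod 7 = 4, so 4 days after Thursday is Monday.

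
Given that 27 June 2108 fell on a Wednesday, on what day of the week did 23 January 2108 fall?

Monday

Count forward from the earlier date (January 23, 2108) to the later (June 27, 2108):
January 2108: 31 − 23 = 8 days remain.
Then February 2108 (29), March (31), April (30), May (31): 29 + 31 + 30 + 31 = 121 days.
June 1–27, 2108: 27 days.
Total: 8 + 121 + 27 = 156 days.
156 mod 7 = 2, so 2 days before Wednesday is Monday.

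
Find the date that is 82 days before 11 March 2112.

20 December 2111

Count 82 days before March 11, 2112:
Day-of-year of December 20, 2111: 354.
Day-of-year of March 11, 2112: 71.
2111 has 365 days, so 365 − 354 = 11 days remain in 2111.
Total: 11 + 71 = 82 days.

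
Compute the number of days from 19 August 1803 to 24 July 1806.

1070

Day-of-year of August 19, 1803: 231.
Day-of-year of July 24, 1806: 205.
1803 has 365 days, so 365 − 231 = 134 days remain in 1803.
Full years: 1804: 366; 1805: 365. Sum = 731.
Total: 134 + 731 + 205 = 1070 days.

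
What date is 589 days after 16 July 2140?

25 February 2142

Count 589 days after July 16, 2140:
Day-of-year of July 16, 2140: 198.
Day-of-year of February 25, 2142: 56.
2140 has 366 days, so 366 − 198 = 168 days remain in 2140.
Full years: 2141: 365. Sum = 365.
Total: 168 + 365 + 56 = 589 days.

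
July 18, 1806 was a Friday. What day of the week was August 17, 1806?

July 1806: 31 − 18 = 13 days remain.
August 1–17, 1806: 17 days.
Total: 13 + 17 = 30 days.
30 mod 7 = 2, so 2 days after Friday is Sunday.

Sunday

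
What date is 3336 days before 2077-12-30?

2068-11-11

Count 3336 days before December 30, 2077:
From November 11, 2068 to November 11, 2077: 9 years, of which 2 contain a Feb 29 — 7×365 + 2×366 = 3287 days.
November 2077: 30 − 11 = 19 days remain.
December 1–30, 2077: 30 days.
Residual: 49 days.
Total: 3336 days.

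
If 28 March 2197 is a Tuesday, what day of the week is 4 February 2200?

Tuesday

March 28, 2197 → March 28, 2198: 365 days.
March 28, 2198 → March 28, 2199: 365 days.
March 2199: 31 − 28 = 3 days remain.
Then 10 full months totalling 306 days.
February 1–4, 2200: 4 days (2200 is not a leap year (divisible by 100 but not 400)).
Residual: 313 days.
Total: 1043 days.
1043 is a multiple of 7, so 4 February 2200 falls on the same weekday: Tuesday.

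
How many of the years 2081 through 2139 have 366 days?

13

Years divisible by 4: 2084, 2088, …, 2136 — 14 in all.
Of these, 2100 is divisible by 100 but not 400, so not leap.
Leap years: 14 − 1 = 13.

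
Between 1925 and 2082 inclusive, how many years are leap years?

Years divisible by 4: 1928, 1932, …, 2080 — 39 in all.
2000 is divisible by 400, so still leap.
No century exceptions apply. Count: 39.

39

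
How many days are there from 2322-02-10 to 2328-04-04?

Day-of-year of February 10, 2322: 41.
Day-of-year of April 4, 2328: 95.
2322 has 365 days, so 365 − 41 = 324 days remain in 2322.
Full years: 2323: 365; 2324: 366; 2325: 365; 2326: 365; 2327: 365. Sum = 1826.
Total: 324 + 1826 + 95 = 2245 days.

2245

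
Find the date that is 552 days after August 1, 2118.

February 4, 2120

Count 552 days after August 1, 2118:
Day-of-year of August 1, 2118: 213.
Day-of-year of February 4, 2120: 35.
2118 has 365 days, so 365 − 213 = 152 days remain in 2118.
Full years: 2119: 365. Sum = 365.
Total: 152 + 365 + 35 = 552 days.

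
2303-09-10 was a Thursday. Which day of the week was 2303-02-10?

Count forward from the earlier date (February 10, 2303) to the later (September 10, 2303):
February 2303: 28 − 10 = 18 days remain (2303 is not a leap year, so February has 28 days).
Then March (31), April (30), May (31), June (30), July (31), August (31): 31 + 30 + 31 + 30 + 31 + 31 = 184 days.
September 1–10, 2303: 10 days.
Total: 18 + 184 + 10 = 212 days.
212 mod 7 = 2, so 2 days before Thursday is Tuesday.

Tuesday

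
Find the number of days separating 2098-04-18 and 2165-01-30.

24393

Day-of-year of April 18, 2098: 108.
Day-of-year of January 30, 2165: 30.
2098 has 365 days, so 365 − 108 = 257 days remain in 2098.
Full years 2099–2164: 50 common + 16 leap = 50×365 + 16×366 = 24106 days.
Total: 257 + 24106 + 30 = 24393 days.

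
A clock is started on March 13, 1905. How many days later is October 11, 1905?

March 1905: 31 − 13 = 18 days remain.
Then April (30), May (31), June (30), July (31), August (31), September (30): 30 + 31 + 30 + 31 + 31 + 30 = 183 days.
October 1–11, 1905: 11 days.
Total: 18 + 183 + 11 = 212 days.

212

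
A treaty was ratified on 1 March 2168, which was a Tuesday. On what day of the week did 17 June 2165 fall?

Count forward from the earlier date (June 17, 2165) to the later (March 1, 2168):
June 17, 2165 → June 17, 2166: 365 days.
June 17, 2166 → June 17, 2167: 365 days.
June 2167: 30 − 17 = 13 days remain.
Then July (31), August (31), September (30), October (31), November (30), December (31), January (31), February 2168 (29): 31 + 31 + 30 + 31 + 30 + 31 + 31 + 29 = 244 days.
March 1, 2168: 1 day.
Residual: 258 days.
Total: 988 days.
988 mod 7 = 1, so 1 day before Tuesday is Monday.

Monday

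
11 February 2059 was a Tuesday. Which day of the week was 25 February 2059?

Tuesday

Within February 2059: 25 − 11 = 14 days.
14 is a multiple of 7, so 25 February 2059 falls on the same weekday: Tuesday.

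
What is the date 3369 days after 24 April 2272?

15 July 2281

Count 3369 days after April 24, 2272:
Day-of-year of April 24, 2272: 115.
Day-of-year of July 15, 2281: 196.
2272 has 366 days, so 366 − 115 = 251 days remain in 2272.
Full years 2273–2280: 6 common + 2 leap = 6×365 + 2×366 = 2922 days.
Total: 251 + 2922 + 196 = 3369 days.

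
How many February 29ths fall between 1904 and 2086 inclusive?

Years divisible by 4: 1904, 1908, …, 2084 — 46 in all.
2000 is divisible by 400, so still leap.
No century exceptions apply. Count: 46.

46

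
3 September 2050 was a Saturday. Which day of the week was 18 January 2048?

Count forward from the earlier date (January 18, 2048) to the later (September 3, 2050):
Day-of-year of January 18, 2048: 18.
Day-of-year of September 3, 2050: 246.
2048 has 366 days, so 366 − 18 = 348 days remain in 2048.
Full years: 2049: 365. Sum = 365.
Total: 348 + 365 + 246 = 959 days.
959 is a multiple of 7, so 18 January 2048 falls on the same weekday: Saturday.

Saturday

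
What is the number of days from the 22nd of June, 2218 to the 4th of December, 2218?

165

June 2218: 30 − 22 = 8 days remain.
Then July (31), August (31), September (30), October (31), November (30): 31 + 31 + 30 + 31 + 30 = 153 days.
December 1–4, 2218: 4 days.
Total: 8 + 153 + 4 = 165 days.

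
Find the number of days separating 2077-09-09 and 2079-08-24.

Day-of-year of September 9, 2077: 252.
Day-of-year of August 24, 2079: 236.
2077 has 365 days, so 365 − 252 = 113 days remain in 2077.
Full years: 2078: 365. Sum = 365.
Total: 113 + 365 + 236 = 714 days.

714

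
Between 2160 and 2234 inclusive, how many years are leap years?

18

Years divisible by 4: 2160, 2164, …, 2232 — 19 in all.
Of these, 2200 is divisible by 100 but not 400, so not leap.
Leap years: 19 − 1 = 18.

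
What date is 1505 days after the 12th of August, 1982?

the 25th of September, 1986

Count 1505 days after August 12, 1982:
August 12, 1982 → August 12, 1983: 365 days.
August 12, 1983 → August 12, 1984: 366 days (1984 is a leap year).
August 12, 1984 → August 12, 1985: 365 days.
August 12, 1985 → August 12, 1986: 365 days.
August 1986: 31 − 12 = 19 days remain.
September 1–25, 1986: 25 days.
Residual: 44 days.
Total: 1505 days.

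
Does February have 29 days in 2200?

2200 is not a leap year (divisible by 100 but not 400).

No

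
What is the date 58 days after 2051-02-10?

2051-04-09

Count 58 days after February 10, 2051:
February 2051: 28 − 10 = 18 days remain (2051 is not a leap year, so February has 28 days).
Then March (31): 31 days.
April 1–9, 2051: 9 days.
Total: 18 + 31 + 9 = 58 days.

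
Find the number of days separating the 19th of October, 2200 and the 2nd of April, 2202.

530

Day-of-year of October 19, 2200: 292.
Day-of-year of April 2, 2202: 92.
2200 has 365 days, so 365 − 292 = 73 days remain in 2200.
Full years: 2201: 365. Sum = 365.
Total: 73 + 365 + 92 = 530 days.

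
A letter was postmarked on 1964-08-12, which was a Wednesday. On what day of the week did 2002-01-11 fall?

Friday

Day-of-year of August 12, 1964: 225.
Day-of-year of January 11, 2002: 11.
1964 has 366 days, so 366 − 225 = 141 days remain in 1964.
Full years 1965–2001: 28 common + 9 leap = 28×365 + 9×366 = 13514 days.
Total: 141 + 13514 + 11 = 13666 days.
13666 mod 7 = 2, so 2 days after Wednesday is Friday.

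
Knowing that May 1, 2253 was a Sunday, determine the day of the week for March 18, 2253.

Count forward from the earlier date (March 18, 2253) to the later (May 1, 2253):
March 2253: 31 − 18 = 13 days remain.
Then April (30): 30 days.
May 1, 2253: 1 day.
Total: 13 + 30 + 1 = 44 days.
44 mod 7 = 2, so 2 days before Sunday is Friday.

Friday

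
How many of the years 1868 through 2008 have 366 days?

Years divisible by 4: 1868, 1872, …, 2008 — 36 in all.
Of these, 1900 is divisible by 100 but not 400, so not leap.
2000 is divisible by 400, so still leap.
Leap years: 36 − 1 = 35.

35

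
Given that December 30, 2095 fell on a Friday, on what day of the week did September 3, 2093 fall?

Count forward from the earlier date (September 3, 2093) to the later (December 30, 2095):
September 2093: 30 − 3 = 27 days remain.
Then 26 full months totalling 791 days.
December 1–30, 2095: 30 days.
Total: 27 + 791 + 30 = 848 days.
848 mod 7 = 1, so 1 day before Friday is Thursday.

Thursday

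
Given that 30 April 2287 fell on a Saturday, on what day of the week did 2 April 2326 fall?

Friday

From April 30, 2287 to April 30, 2325: 38 years, of which 9 contain a Feb 29 — 29×365 + 9×366 = 13879 days.
(2300 is not a leap year (divisible by 100 but not 400).)
April 2325: 30 − 30 = 0 days remain.
Then 11 full months totalling 335 days.
April 1–2, 2326: 2 days.
Residual: 337 days.
Total: 14216 days.
14216 mod 7 = 6, so 6 days after Saturday is Friday.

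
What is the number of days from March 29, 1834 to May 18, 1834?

March 1834: 31 − 29 = 2 days remain.
Then April (30): 30 days.
May 1–18, 1834: 18 days.
Total: 2 + 30 + 18 = 50 days.

50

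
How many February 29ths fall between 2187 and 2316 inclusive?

Years divisible by 4: 2188, 2192, …, 2316 — 33 in all.
Of these, 2200, 2300 are divisible by 100 but not 400, so not leap.
Leap years: 33 − 2 = 31.

31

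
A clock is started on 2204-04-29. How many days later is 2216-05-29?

From April 29, 2204 to April 29, 2216: 12 years, of which 3 contain a Feb 29 — 9×365 + 3×366 = 4383 days.
April 2216: 30 − 29 = 1 day remains.
May 1–29, 2216: 29 days.
Residual: 30 days.
Total: 4413 days.

4413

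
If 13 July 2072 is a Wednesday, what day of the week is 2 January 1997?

Count forward from the earlier date (January 2, 1997) to the later (July 13, 2072):
Day-of-year of January 2, 1997: 2.
Day-of-year of July 13, 2072: 195.
1997 has 365 days, so 365 − 2 = 363 days remain in 1997.
Full years 1998–2071: 56 common + 18 leap = 56×365 + 18×366 = 27028 days.
Total: 363 + 27028 + 195 = 27586 days.
27586 mod 7 = 6, so 6 days before Wednesday is Thursday.

Thursday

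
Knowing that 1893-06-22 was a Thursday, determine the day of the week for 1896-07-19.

Day-of-year of June 22, 1893: 173.
Day-of-year of July 19, 1896: 201.
1893 has 365 days, so 365 − 173 = 192 days remain in 1893.
Full years: 1894: 365; 1895: 365. Sum = 730.
Total: 192 + 730 + 201 = 1123 days.
1123 mod 7 = 3, so 3 days after Thursday is Sunday.

Sunday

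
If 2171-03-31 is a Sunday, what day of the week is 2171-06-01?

March 2171: 31 − 31 = 0 days remain.
Then April (30), May (31): 30 + 31 = 61 days.
June 1, 2171: 1 day.
Total: 0 + 61 + 1 = 62 days.
62 mod 7 = 6, so 6 days after Sunday is Saturday.

Saturday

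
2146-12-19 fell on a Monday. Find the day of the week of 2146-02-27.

Sunday

Count forward from the earlier date (February 27, 2146) to the later (December 19, 2146):
February 2146: 28 − 27 = 1 day remains (2146 is not a leap year, so February has 28 days).
Then 9 full months totalling 275 days.
December 1–19, 2146: 19 days.
Total: 1 + 275 + 19 = 295 days.
295 mod 7 = 1, so 1 day before Monday is Sunday.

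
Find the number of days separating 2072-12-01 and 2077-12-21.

Day-of-year of December 1, 2072: 336.
Day-of-year of December 21, 2077: 355.
2072 has 366 days, so 366 − 336 = 30 days remain in 2072.
Full years: 2073: 365; 2074: 365; 2075: 365; 2076: 366. Sum = 1461.
Total: 30 + 1461 + 355 = 1846 days.

1846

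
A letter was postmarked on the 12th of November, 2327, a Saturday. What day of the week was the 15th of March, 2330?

Saturday

November 12, 2327 → November 12, 2328: 366 days (2328 is a leap year).
November 12, 2328 → November 12, 2329: 365 days.
November 2329: 30 − 12 = 18 days remain.
Then December (31), January (31), February 2330 (28): 31 + 31 + 28 = 90 days.
March 1–15, 2330: 15 days.
Residual: 123 days.
Total: 854 days.
854 is a multiple of 7, so the 15th of March, 2330 falls on the same weekday: Saturday.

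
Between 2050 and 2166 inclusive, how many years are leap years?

28

Years divisible by 4: 2052, 2056, …, 2164 — 29 in all.
Of these, 2100 is divisible by 100 but not 400, so not leap.
Leap years: 29 − 1 = 28.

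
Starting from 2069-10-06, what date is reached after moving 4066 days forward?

2080-11-23

Count 4066 days after October 6, 2069:
From October 6, 2069 to October 6, 2080: 11 years, of which 3 contain a Feb 29 — 8×365 + 3×366 = 4018 days.
October 2080: 31 − 6 = 25 days remain.
November 1–23, 2080: 23 days.
Residual: 48 days.
Total: 4066 days.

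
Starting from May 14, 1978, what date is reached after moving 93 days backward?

February 10, 1978

Count 93 days before May 14, 1978:
February 1978: 28 − 10 = 18 days remain (1978 is not a leap year, so February has 28 days).
Then March (31), April (30): 31 + 30 = 61 days.
May 1–14, 1978: 14 days.
Total: 18 + 61 + 14 = 93 days.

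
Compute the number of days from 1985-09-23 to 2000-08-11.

Day-of-year of September 23, 1985: 266.
Day-of-year of August 11, 2000: 224.
1985 has 365 days, so 365 − 266 = 99 days remain in 1985.
Full years 1986–1999: 11 common + 3 leap = 11×365 + 3×366 = 5113 days.
Total: 99 + 5113 + 224 = 5436 days.

5436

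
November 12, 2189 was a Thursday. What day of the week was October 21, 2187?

Count forward from the earlier date (October 21, 2187) to the later (November 12, 2189):
October 21, 2187 → October 21, 2188: 366 days (2188 is a leap year).
October 21, 2188 → October 21, 2189: 365 days.
October 2189: 31 − 21 = 10 days remain.
November 1–12, 2189: 12 days.
Residual: 22 days.
Total: 753 days.
753 mod 7 = 4, so 4 days before Thursday is Sunday.

Sunday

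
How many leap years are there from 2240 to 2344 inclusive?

Years divisible by 4: 2240, 2244, …, 2344 — 27 in all.
Of these, 2300 is divisible by 100 but not 400, so not leap.
Leap years: 27 − 1 = 26.

26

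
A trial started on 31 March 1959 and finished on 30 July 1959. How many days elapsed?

March 1959: 31 − 31 = 0 days remain.
Then April (30), May (31), June (30): 30 + 31 + 30 = 91 days.
July 1–30, 1959: 30 days.
Total: 0 + 91 + 30 = 121 days.

121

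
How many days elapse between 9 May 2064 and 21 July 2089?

Day-of-year of May 9, 2064: 130.
Day-of-year of July 21, 2089: 202.
2064 has 366 days, so 366 − 130 = 236 days remain in 2064.
Full years 2065–2088: 18 common + 6 leap = 18×365 + 6×366 = 8766 days.
Total: 236 + 8766 + 202 = 9204 days.

9204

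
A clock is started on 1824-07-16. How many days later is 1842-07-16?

From July 16, 1824 to July 16, 1842: 18 years, of which 4 contain a Feb 29 — 14×365 + 4×366 = 6574 days.
Total: 6574 days.

6574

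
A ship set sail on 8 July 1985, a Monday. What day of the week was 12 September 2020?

Saturday

From July 8, 1985 to July 8, 2020: 35 years, of which 9 contain a Feb 29 — 26×365 + 9×366 = 12784 days.
(2000 is a leap year (divisible by 400).)
July 2020: 31 − 8 = 23 days remain.
Then August (31): 31 days.
September 1–12, 2020: 12 days.
Residual: 66 days.
Total: 12850 days.
12850 mod 7 = 5, so 5 days after Monday is Saturday.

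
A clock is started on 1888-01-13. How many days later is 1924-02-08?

Day-of-year of January 13, 1888: 13.
Day-of-year of February 8, 1924: 39.
1888 has 366 days, so 366 − 13 = 353 days remain in 1888.
Full years 1889–1923: 28 common + 7 leap = 28×365 + 7×366 = 12782 days.
Total: 353 + 12782 + 39 = 13174 days.

13174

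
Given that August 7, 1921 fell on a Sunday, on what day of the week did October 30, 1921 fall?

Sunday

August 1921: 31 − 7 = 24 days remain.
Then September (30): 30 days.
October 1–30, 1921: 30 days.
Total: 24 + 30 + 30 = 84 days.
84 is a multiple of 7, so October 30, 1921 falls on the same weekday: Sunday.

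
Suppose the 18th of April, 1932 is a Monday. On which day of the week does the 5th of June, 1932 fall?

April 1932: 30 − 18 = 12 days remain.
Then May (31): 31 days.
June 1–5, 1932: 5 days.
Total: 12 + 31 + 5 = 48 days.
48 mod 7 = 6, so 6 days after Monday is Sunday.

Sunday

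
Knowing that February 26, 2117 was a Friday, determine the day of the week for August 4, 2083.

Count forward from the earlier date (August 4, 2083) to the later (February 26, 2117):
From August 4, 2083 to August 4, 2116: 33 years, of which 8 contain a Feb 29 — 25×365 + 8×366 = 12053 days.
(2100 is not a leap year (divisible by 100 but not 400).)
August 2116: 31 − 4 = 27 days remain.
Then September (30), October (31), November (30), December (31), January (31): 30 + 31 + 30 + 31 + 31 = 153 days.
February 1–26, 2117: 26 days (2117 is not a leap year).
Residual: 206 days.
Total: 12259 days.
12259 mod 7 = 2, so 2 days before Friday is Wednesday.

Wednesday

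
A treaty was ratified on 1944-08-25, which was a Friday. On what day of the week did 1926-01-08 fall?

Friday

Count forward from the earlier date (January 8, 1926) to the later (August 25, 1944):
From January 8, 1926 to January 8, 1944: 18 years, of which 4 contain a Feb 29 — 14×365 + 4×366 = 6574 days.
January 1944: 31 − 8 = 23 days remain.
Then February 1944 (29), March (31), April (30), May (31), June (30), July (31): 29 + 31 + 30 + 31 + 30 + 31 = 182 days.
August 1–25, 1944: 25 days.
Residual: 230 days.
Total: 6804 days.
6804 is a multiple of 7, so 1926-01-08 falls on the same weekday: Friday.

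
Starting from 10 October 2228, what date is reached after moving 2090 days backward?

20 January 2223

Count 2090 days before October 10, 2228:
Day-of-year of January 20, 2223: 20.
Day-of-year of October 10, 2228: 284.
2223 has 365 days, so 365 − 20 = 345 days remain in 2223.
Full years: 2224: 366; 2225: 365; 2226: 365; 2227: 365. Sum = 1461.
Total: 345 + 1461 + 284 = 2090 days.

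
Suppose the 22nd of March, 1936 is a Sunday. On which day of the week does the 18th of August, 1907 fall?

Sunday

Count forward from the earlier date (August 18, 1907) to the later (March 22, 1936):
Day-of-year of August 18, 1907: 230.
Day-of-year of March 22, 1936: 82.
1907 has 365 days, so 365 − 230 = 135 days remain in 1907.
Full years 1908–1935: 21 common + 7 leap = 21×365 + 7×366 = 10227 days.
Total: 135 + 10227 + 82 = 10444 days.
10444 is a multiple of 7, so the 18th of August, 1907 falls on the same weekday: Sunday.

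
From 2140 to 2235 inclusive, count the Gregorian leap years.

Years divisible by 4: 2140, 2144, …, 2232 — 24 in all.
Of these, 2200 is divisible by 100 but not 400, so not leap.
Leap years: 24 − 1 = 23.

23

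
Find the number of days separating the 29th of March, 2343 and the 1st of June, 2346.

1160

Day-of-year of March 29, 2343: 88.
Day-of-year of June 1, 2346: 152.
2343 has 365 days, so 365 − 88 = 277 days remain in 2343.
Full years: 2344: 366; 2345: 365. Sum = 731.
Total: 277 + 731 + 152 = 1160 days.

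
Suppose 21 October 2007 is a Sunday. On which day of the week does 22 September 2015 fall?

Tuesday

From October 21, 2007 to October 21, 2014: 7 years, of which 2 contain a Feb 29 — 5×365 + 2×366 = 2557 days.
October 2014: 31 − 21 = 10 days remain.
Then 10 full months totalling 304 days.
September 1–22, 2015: 22 days.
Residual: 336 days.
Total: 2893 days.
2893 mod 7 = 2, so 2 days after Sunday is Tuesday.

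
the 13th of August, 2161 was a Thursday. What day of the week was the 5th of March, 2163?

August 2161: 31 − 13 = 18 days remain.
Then 18 full months totalling 546 days.
March 1–5, 2163: 5 days.
Total: 18 + 546 + 5 = 569 days.
569 mod 7 = 2, so 2 days after Thursday is Saturday.

Saturday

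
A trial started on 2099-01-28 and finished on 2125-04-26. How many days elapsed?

From January 28, 2099 to January 28, 2125: 26 years, of which 6 contain a Feb 29 — 20×365 + 6×366 = 9496 days.
(2100 is not a leap year (divisible by 100 but not 400).)
January 2125: 31 − 28 = 3 days remain.
Then February 2125 (28), March (31): 28 + 31 = 59 days.
April 1–26, 2125: 26 days.
Residual: 88 days.
Total: 9584 days.

9584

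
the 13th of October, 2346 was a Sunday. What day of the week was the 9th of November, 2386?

Sunday

Day-of-year of October 13, 2346: 286.
Day-of-year of November 9, 2386: 313.
2346 has 365 days, so 365 − 286 = 79 days remain in 2346.
Full years 2347–2385: 29 common + 10 leap = 29×365 + 10×366 = 14245 days.
Total: 79 + 14245 + 313 = 14637 days.
14637 is a multiple of 7, so the 9th of November, 2386 falls on the same weekday: Sunday.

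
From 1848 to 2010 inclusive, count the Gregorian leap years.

40

Years divisible by 4: 1848, 1852, …, 2008 — 41 in all.
Of these, 1900 is divisible by 100 but not 400, so not leap.
2000 is divisible by 400, so still leap.
Leap years: 41 − 1 = 40.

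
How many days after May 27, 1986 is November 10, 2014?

Day-of-year of May 27, 1986: 147.
Day-of-year of November 10, 2014: 314.
1986 has 365 days, so 365 − 147 = 218 days remain in 1986.
Full years 1987–2013: 20 common + 7 leap = 20×365 + 7×366 = 9862 days.
Total: 218 + 9862 + 314 = 10394 days.

10394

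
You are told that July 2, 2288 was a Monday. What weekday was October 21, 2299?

From July 2, 2288 to July 2, 2299: 11 years, of which 2 contain a Feb 29 — 9×365 + 2×366 = 4017 days.
July 2299: 31 − 2 = 29 days remain.
Then August (31), September (30): 31 + 30 = 61 days.
October 1–21, 2299: 21 days.
Residual: 111 days.
Total: 4128 days.
4128 mod 7 = 5, so 5 days after Monday is Saturday.

Saturday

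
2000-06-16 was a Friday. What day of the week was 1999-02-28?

Sunday

Count forward from the earlier date (February 28, 1999) to the later (June 16, 2000):
February 28, 1999 → February 28, 2000: 365 days.
February 2000: 29 − 28 = 1 day remains (2000 is a leap year (divisible by 400), so February has 29 days).
Then March (31), April (30), May (31): 31 + 30 + 31 = 92 days.
June 1–16, 2000: 16 days.
Residual: 109 days.
Total: 474 days.
474 mod 7 = 5, so 5 days before Friday is Sunday.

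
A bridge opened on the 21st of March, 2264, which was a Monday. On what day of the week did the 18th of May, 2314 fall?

From March 21, 2264 to March 21, 2314: 50 years, of which 11 contain a Feb 29 — 39×365 + 11×366 = 18261 days.
(2300 is not a leap year (divisible by 100 but not 400).)
March 2314: 31 − 21 = 10 days remain.
Then April (30): 30 days.
May 1–18, 2314: 18 days.
Residual: 58 days.
Total: 18319 days.
18319 is a multiple of 7, so the 18th of May, 2314 falls on the same weekday: Monday.

Monday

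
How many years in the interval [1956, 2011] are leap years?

Years divisible by 4: 1956, 1960, …, 2008 — 14 in all.
2000 is divisible by 400, so still leap.
No century exceptions apply. Count: 14.

14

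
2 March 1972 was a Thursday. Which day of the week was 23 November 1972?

Thursday

March 1972: 31 − 2 = 29 days remain.
Then April (30), May (31), June (30), July (31), August (31), September (30), October (31): 30 + 31 + 30 + 31 + 31 + 30 + 31 = 214 days.
November 1–23, 1972: 23 days.
Total: 29 + 214 + 23 = 266 days.
266 is a multiple of 7, so 23 November 1972 falls on the same weekday: Thursday.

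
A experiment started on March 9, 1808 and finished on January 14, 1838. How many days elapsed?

Day-of-year of March 9, 1808: 69.
Day-of-year of January 14, 1838: 14.
1808 has 366 days, so 366 − 69 = 297 days remain in 1808.
Full years 1809–1837: 22 common + 7 leap = 22×365 + 7×366 = 10592 days.
Total: 297 + 10592 + 14 = 10903 days.

10903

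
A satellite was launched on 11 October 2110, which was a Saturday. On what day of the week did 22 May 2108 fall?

Tuesday

Count forward from the earlier date (May 22, 2108) to the later (October 11, 2110):
May 2108: 31 − 22 = 9 days remain.
Then 28 full months totalling 852 days.
October 1–11, 2110: 11 days.
Total: 9 + 852 + 11 = 872 days.
872 mod 7 = 4, so 4 days before Saturday is Tuesday.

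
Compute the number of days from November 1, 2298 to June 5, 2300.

581

November 2298: 30 − 1 = 29 days remain.
Then 18 full months totalling 547 days.
June 1–5, 2300: 5 days.
Total: 29 + 547 + 5 = 581 days.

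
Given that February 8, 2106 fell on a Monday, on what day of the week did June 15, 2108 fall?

Friday

Day-of-year of February 8, 2106: 39.
Day-of-year of June 15, 2108: 167.
2106 has 365 days, so 365 − 39 = 326 days remain in 2106.
Full years: 2107: 365. Sum = 365.
Total: 326 + 365 + 167 = 858 days.
858 mod 7 = 4, so 4 days after Monday is Friday.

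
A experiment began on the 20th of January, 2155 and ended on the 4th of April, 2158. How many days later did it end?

1170

January 20, 2155 → January 20, 2156: 365 days.
January 20, 2156 → January 20, 2157: 366 days (2156 is a leap year).
January 20, 2157 → January 20, 2158: 365 days.
January 2158: 31 − 20 = 11 days remain.
Then February 2158 (28), March (31): 28 + 31 = 59 days.
April 1–4, 2158: 4 days.
Residual: 74 days.
Total: 1170 days.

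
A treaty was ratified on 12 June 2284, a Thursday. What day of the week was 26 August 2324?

From June 12, 2284 to June 12, 2324: 40 years, of which 9 contain a Feb 29 — 31×365 + 9×366 = 14609 days.
(2300 is not a leap year (divisible by 100 but not 400).)
June 2324: 30 − 12 = 18 days remain.
Then July (31): 31 days.
August 1–26, 2324: 26 days.
Residual: 75 days.
Total: 14684 days.
14684 mod 7 = 5, so 5 days after Thursday is Tuesday.

Tuesday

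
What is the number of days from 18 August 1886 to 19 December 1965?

28977

From August 18, 1886 to August 18, 1965: 79 years, of which 19 contain a Feb 29 — 60×365 + 19×366 = 28854 days.
(1900 is not a leap year (divisible by 100 but not 400).)
August 1965: 31 − 18 = 13 days remain.
Then September (30), October (31), November (30): 30 + 31 + 30 = 91 days.
December 1–19, 1965: 19 days.
Residual: 123 days.
Total: 28977 days.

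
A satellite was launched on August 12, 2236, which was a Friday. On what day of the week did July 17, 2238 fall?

Tuesday

August 12, 2236 → August 12, 2237: 365 days.
August 2237: 31 − 12 = 19 days remain.
Then 10 full months totalling 303 days.
July 1–17, 2238: 17 days.
Residual: 339 days.
Total: 704 days.
704 mod 7 = 4, so 4 days after Friday is Tuesday.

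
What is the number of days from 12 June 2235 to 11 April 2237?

669

June 12, 2235 → June 12, 2236: 366 days (2236 is a leap year).
June 2236: 30 − 12 = 18 days remain.
Then 9 full months totalling 274 days.
April 1–11, 2237: 11 days.
Residual: 303 days.
Total: 669 days.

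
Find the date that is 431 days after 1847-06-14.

1848-08-18

Count 431 days after June 14, 1847:
June 1847: 30 − 14 = 16 days remain.
Then 13 full months totalling 397 days.
August 1–18, 1848: 18 days.
Total: 16 + 397 + 18 = 431 days.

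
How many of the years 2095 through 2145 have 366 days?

Years divisible by 4: 2096, 2100, …, 2144 — 13 in all.
Of these, 2100 is divisible by 100 but not 400, so not leap.
Leap years: 13 − 1 = 12.

12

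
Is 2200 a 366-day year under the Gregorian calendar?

2200 is not a leap year (divisible by 100 but not 400).

No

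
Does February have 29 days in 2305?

2305 is not a leap year.

No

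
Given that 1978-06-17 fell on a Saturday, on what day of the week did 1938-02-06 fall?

Count forward from the earlier date (February 6, 1938) to the later (June 17, 1978):
Day-of-year of February 6, 1938: 37.
Day-of-year of June 17, 1978: 168.
1938 has 365 days, so 365 − 37 = 328 days remain in 1938.
Full years 1939–1977: 29 common + 10 leap = 29×365 + 10×366 = 14245 days.
Total: 328 + 14245 + 168 = 14741 days.
14741 mod 7 = 6, so 6 days before Saturday is Sunday.

Sunday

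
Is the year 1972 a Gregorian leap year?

1972 is a leap year.

Yes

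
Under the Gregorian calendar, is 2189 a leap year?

2189 is not a leap year.

No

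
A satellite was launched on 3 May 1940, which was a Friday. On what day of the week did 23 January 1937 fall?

Saturday

Count forward from the earlier date (January 23, 1937) to the later (May 3, 1940):
January 23, 1937 → January 23, 1938: 365 days.
January 23, 1938 → January 23, 1939: 365 days.
January 23, 1939 → January 23, 1940: 365 days.
January 1940: 31 − 23 = 8 days remain.
Then February 1940 (29), March (31), April (30): 29 + 31 + 30 = 90 days.
May 1–3, 1940: 3 days.
Residual: 101 days.
Total: 1196 days.
1196 mod 7 = 6, so 6 days before Friday is Saturday.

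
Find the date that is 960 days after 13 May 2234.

28 December 2236

Count 960 days after May 13, 2234:
May 13, 2234 → May 13, 2235: 365 days.
May 13, 2235 → May 13, 2236: 366 days (2236 is a leap year).
May 2236: 31 − 13 = 18 days remain.
Then June (30), July (31), August (31), September (30), October (31), November (30): 30 + 31 + 31 + 30 + 31 + 30 = 183 days.
December 1–28, 2236: 28 days.
Residual: 229 days.
Total: 960 days.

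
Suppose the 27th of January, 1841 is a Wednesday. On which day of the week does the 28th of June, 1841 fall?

January 1841: 31 − 27 = 4 days remain.
Then February 1841 (28), March (31), April (30), May (31): 28 + 31 + 30 + 31 = 120 days.
June 1–28, 1841: 28 days.
Total: 4 + 120 + 28 = 152 days.
152 mod 7 = 5, so 5 days after Wednesday is Monday.

Monday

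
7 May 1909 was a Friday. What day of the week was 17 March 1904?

Count forward from the earlier date (March 17, 1904) to the later (May 7, 1909):
Day-of-year of March 17, 1904: 77.
Day-of-year of May 7, 1909: 127.
1904 has 366 days, so 366 − 77 = 289 days remain in 1904.
Full years: 1905: 365; 1906: 365; 1907: 365; 1908: 366. Sum = 1461.
Total: 289 + 1461 + 127 = 1877 days.
1877 mod 7 = 1, so 1 day before Friday is Thursday.

Thursday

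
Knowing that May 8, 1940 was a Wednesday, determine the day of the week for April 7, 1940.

Count forward from the earlier date (April 7, 1940) to the later (May 8, 1940):
April 1940: 30 − 7 = 23 days remain.
May 1–8, 1940: 8 days.
Total: 23 + 8 = 31 days.
31 mod 7 = 3, so 3 days before Wednesday is Sunday.

Sunday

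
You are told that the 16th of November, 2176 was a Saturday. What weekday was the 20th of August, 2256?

Wednesday

From November 16, 2176 to November 16, 2255: 79 years, of which 18 contain a Feb 29 — 61×365 + 18×366 = 28853 days.
(2200 is not a leap year (divisible by 100 but not 400).)
November 2255: 30 − 16 = 14 days remain.
Then December (31), January (31), February 2256 (29), March (31), April (30), May (31), June (30), July (31): 31 + 31 + 29 + 31 + 30 + 31 + 30 + 31 = 244 days.
August 1–20, 2256: 20 days.
Residual: 278 days.
Total: 29131 days.
29131 mod 7 = 4, so 4 days after Saturday is Wednesday.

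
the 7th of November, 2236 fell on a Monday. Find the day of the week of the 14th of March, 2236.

Monday

Count forward from the earlier date (March 14, 2236) to the later (November 7, 2236):
March 2236: 31 − 14 = 17 days remain.
Then April (30), May (31), June (30), July (31), August (31), September (30), October (31): 30 + 31 + 30 + 31 + 31 + 30 + 31 = 214 days.
November 1–7, 2236: 7 days.
Total: 17 + 214 + 7 = 238 days.
238 is a multiple of 7, so the 14th of March, 2236 falls on the same weekday: Monday.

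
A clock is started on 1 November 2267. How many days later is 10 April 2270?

November 1, 2267 → November 1, 2268: 366 days (2268 is a leap year).
November 1, 2268 → November 1, 2269: 365 days.
November 2269: 30 − 1 = 29 days remain.
Then December (31), January (31), February 2270 (28), March (31): 31 + 31 + 28 + 31 = 121 days.
April 1–10, 2270: 10 days.
Residual: 160 days.
Total: 891 days.

891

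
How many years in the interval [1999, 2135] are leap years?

Years divisible by 4: 2000, 2004, …, 2132 — 34 in all.
Of these, 2100 is divisible by 100 but not 400, so not leap.
2000 is divisible by 400, so still leap.
Leap years: 34 − 1 = 33.

33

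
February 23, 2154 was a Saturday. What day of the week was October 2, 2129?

Sunday

Count forward from the earlier date (October 2, 2129) to the later (February 23, 2154):
From October 2, 2129 to October 2, 2153: 24 years, of which 6 contain a Feb 29 — 18×365 + 6×366 = 8766 days.
October 2153: 31 − 2 = 29 days remain.
Then November (30), December (31), January (31): 30 + 31 + 31 = 92 days.
February 1–23, 2154: 23 days (2154 is not a leap year).
Residual: 144 days.
Total: 8910 days.
8910 mod 7 = 6, so 6 days before Saturday is Sunday.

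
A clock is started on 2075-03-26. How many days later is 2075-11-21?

240

March 2075: 31 − 26 = 5 days remain.
Then April (30), May (31), June (30), July (31), August (31), September (30), October (31): 30 + 31 + 30 + 31 + 31 + 30 + 31 = 214 days.
November 1–21, 2075: 21 days.
Total: 5 + 214 + 21 = 240 days.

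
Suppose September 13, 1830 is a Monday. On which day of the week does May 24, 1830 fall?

Count forward from the earlier date (May 24, 1830) to the later (September 13, 1830):
May 1830: 31 − 24 = 7 days remain.
Then June (30), July (31), August (31): 30 + 31 + 31 = 92 days.
September 1–13, 1830: 13 days.
Total: 7 + 92 + 13 = 112 days.
112 is a multiple of 7, so May 24, 1830 falls on the same weekday: Monday.

Monday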